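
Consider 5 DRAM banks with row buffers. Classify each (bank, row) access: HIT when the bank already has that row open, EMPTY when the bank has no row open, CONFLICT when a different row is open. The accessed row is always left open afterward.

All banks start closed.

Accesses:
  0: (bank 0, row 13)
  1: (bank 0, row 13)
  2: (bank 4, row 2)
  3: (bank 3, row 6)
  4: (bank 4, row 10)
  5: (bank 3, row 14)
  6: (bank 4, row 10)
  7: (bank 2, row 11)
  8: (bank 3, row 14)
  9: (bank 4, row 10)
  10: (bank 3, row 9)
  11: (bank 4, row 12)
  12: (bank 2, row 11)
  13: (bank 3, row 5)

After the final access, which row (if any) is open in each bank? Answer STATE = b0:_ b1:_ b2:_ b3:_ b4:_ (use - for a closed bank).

STATE = b0:13 b1:- b2:11 b3:5 b4:12

0: bank 0 row 13 — prev None → EMPTY
1: bank 0 row 13 — prev 13 → HIT
2: bank 4 row 2 — prev None → EMPTY
3: bank 3 row 6 — prev None → EMPTY
4: bank 4 row 10 — prev 2 → CONFLICT
5: bank 3 row 14 — prev 6 → CONFLICT
6: bank 4 row 10 — prev 10 → HIT
7: bank 2 row 11 — prev None → EMPTY
8: bank 3 row 14 — prev 14 → HIT
9: bank 4 row 10 — prev 10 → HIT
10: bank 3 row 9 — prev 14 → CONFLICT
11: bank 4 row 12 — prev 10 → CONFLICT
12: bank 2 row 11 — prev 11 → HIT
13: bank 3 row 5 — prev 9 → CONFLICT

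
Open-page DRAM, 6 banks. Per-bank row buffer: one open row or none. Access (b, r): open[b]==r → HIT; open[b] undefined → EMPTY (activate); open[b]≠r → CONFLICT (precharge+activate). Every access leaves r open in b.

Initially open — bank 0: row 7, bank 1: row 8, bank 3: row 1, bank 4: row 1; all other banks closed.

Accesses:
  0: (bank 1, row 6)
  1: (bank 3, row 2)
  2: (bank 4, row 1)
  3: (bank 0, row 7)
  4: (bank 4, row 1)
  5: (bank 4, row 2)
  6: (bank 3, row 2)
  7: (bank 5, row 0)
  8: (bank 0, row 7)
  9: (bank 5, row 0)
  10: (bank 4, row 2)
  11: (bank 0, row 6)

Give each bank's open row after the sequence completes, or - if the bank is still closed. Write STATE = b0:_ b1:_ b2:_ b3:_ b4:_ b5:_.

step 0: bank1 8->6 [CONFLICT]
step 1: bank3 1->2 [CONFLICT]
step 2: bank4 1->1 [HIT]
step 3: bank0 7->7 [HIT]
step 4: bank4 1->1 [HIT]
step 5: bank4 1->2 [CONFLICT]
step 6: bank3 2->2 [HIT]
step 7: bank5 None->0 [EMPTY]
step 8: bank0 7->7 [HIT]
step 9: bank5 0->0 [HIT]
step 10: bank4 2->2 [HIT]
step 11: bank0 7->6 [CONFLICT]

STATE = b0:6 b1:6 b2:- b3:2 b4:2 b5:0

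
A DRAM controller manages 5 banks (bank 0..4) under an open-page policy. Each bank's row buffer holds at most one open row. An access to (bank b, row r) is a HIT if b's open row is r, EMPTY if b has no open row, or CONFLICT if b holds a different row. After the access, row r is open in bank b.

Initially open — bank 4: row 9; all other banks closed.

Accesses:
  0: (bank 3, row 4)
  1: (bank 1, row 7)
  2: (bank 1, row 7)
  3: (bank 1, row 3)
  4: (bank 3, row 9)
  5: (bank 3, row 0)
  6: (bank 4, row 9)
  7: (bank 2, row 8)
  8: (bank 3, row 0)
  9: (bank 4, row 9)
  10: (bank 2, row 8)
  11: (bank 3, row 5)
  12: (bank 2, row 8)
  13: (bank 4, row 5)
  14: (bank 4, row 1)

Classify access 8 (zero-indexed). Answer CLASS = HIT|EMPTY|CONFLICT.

CLASS = HIT

step 0: bank3 None->4 [EMPTY]
step 1: bank1 None->7 [EMPTY]
step 2: bank1 7->7 [HIT]
step 3: bank1 7->3 [CONFLICT]
step 4: bank3 4->9 [CONFLICT]
step 5: bank3 9->0 [CONFLICT]
step 6: bank4 9->9 [HIT]
step 7: bank2 None->8 [EMPTY]
step 8: bank3 0->0 [HIT]
step 9: bank4 9->9 [HIT]
step 10: bank2 8->8 [HIT]
step 11: bank3 0->5 [CONFLICT]
step 12: bank2 8->8 [HIT]
step 13: bank4 9->5 [CONFLICT]
step 14: bank4 5->1 [CONFLICT]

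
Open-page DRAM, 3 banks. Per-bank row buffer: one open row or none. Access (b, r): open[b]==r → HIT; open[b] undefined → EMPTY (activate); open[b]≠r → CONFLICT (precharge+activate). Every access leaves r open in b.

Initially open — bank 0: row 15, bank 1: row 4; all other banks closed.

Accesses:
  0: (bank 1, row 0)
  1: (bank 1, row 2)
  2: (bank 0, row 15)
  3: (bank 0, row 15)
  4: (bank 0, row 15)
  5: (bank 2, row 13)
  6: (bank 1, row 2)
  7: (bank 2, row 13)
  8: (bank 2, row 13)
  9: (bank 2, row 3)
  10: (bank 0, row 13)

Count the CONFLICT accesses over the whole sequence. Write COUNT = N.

COUNT = 4

step 0: bank1 4->0 [CONFLICT]
step 1: bank1 0->2 [CONFLICT]
step 2: bank0 15->15 [HIT]
step 3: bank0 15->15 [HIT]
step 4: bank0 15->15 [HIT]
step 5: bank2 None->13 [EMPTY]
step 6: bank1 2->2 [HIT]
step 7: bank2 13->13 [HIT]
step 8: bank2 13->13 [HIT]
step 9: bank2 13->3 [CONFLICT]
step 10: bank0 15->13 [CONFLICT]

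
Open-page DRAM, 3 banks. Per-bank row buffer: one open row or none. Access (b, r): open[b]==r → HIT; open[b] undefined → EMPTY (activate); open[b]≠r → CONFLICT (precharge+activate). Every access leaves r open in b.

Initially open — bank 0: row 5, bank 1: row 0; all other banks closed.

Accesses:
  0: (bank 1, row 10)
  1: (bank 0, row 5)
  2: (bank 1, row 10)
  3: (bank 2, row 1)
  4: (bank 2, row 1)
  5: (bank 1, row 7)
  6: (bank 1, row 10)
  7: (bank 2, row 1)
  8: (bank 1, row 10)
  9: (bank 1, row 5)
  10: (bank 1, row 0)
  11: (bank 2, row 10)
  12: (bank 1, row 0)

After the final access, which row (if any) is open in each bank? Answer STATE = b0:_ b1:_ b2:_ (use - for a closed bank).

STATE = b0:5 b1:0 b2:10

step 0: bank1 0->10 [CONFLICT]
step 1: bank0 5->5 [HIT]
step 2: bank1 10->10 [HIT]
step 3: bank2 None->1 [EMPTY]
step 4: bank2 1->1 [HIT]
step 5: bank1 10->7 [CONFLICT]
step 6: bank1 7->10 [CONFLICT]
step 7: bank2 1->1 [HIT]
step 8: bank1 10->10 [HIT]
step 9: bank1 10->5 [CONFLICT]
step 10: bank1 5->0 [CONFLICT]
step 11: bank2 1->10 [CONFLICT]
step 12: bank1 0->0 [HIT]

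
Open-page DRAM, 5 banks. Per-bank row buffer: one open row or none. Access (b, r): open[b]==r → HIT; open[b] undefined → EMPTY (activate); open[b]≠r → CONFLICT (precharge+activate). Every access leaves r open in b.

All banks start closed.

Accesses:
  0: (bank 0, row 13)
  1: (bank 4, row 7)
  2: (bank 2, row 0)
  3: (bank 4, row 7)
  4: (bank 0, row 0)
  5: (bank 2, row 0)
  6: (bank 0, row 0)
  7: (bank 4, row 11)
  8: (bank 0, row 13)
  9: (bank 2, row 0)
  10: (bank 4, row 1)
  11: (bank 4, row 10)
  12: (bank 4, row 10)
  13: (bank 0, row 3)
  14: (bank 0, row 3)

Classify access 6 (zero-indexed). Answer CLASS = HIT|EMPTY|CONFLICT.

0: bank 0 row 13 — prev None → EMPTY
1: bank 4 row 7 — prev None → EMPTY
2: bank 2 row 0 — prev None → EMPTY
3: bank 4 row 7 — prev 7 → HIT
4: bank 0 row 0 — prev 13 → CONFLICT
5: bank 2 row 0 — prev 0 → HIT
6: bank 0 row 0 — prev 0 → HIT
7: bank 4 row 11 — prev 7 → CONFLICT
8: bank 0 row 13 — prev 0 → CONFLICT
9: bank 2 row 0 — prev 0 → HIT
10: bank 4 row 1 — prev 11 → CONFLICT
11: bank 4 row 10 — prev 1 → CONFLICT
12: bank 4 row 10 — prev 10 → HIT
13: bank 0 row 3 — prev 13 → CONFLICT
14: bank 0 row 3 — prev 3 → HIT

CLASS = HIT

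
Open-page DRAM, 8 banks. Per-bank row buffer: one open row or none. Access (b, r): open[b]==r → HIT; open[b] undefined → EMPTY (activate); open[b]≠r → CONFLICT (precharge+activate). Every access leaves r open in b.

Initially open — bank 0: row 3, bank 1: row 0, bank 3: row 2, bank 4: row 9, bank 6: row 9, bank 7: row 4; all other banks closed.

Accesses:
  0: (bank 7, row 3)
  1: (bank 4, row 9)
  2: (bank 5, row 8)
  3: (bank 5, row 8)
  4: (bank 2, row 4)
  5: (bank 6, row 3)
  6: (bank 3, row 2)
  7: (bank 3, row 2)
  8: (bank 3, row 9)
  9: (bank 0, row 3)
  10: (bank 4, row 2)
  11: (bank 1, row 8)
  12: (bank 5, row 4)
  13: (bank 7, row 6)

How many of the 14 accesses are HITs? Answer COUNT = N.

step 0: bank7 4->3 [CONFLICT]
step 1: bank4 9->9 [HIT]
step 2: bank5 None->8 [EMPTY]
step 3: bank5 8->8 [HIT]
step 4: bank2 None->4 [EMPTY]
step 5: bank6 9->3 [CONFLICT]
step 6: bank3 2->2 [HIT]
step 7: bank3 2->2 [HIT]
step 8: bank3 2->9 [CONFLICT]
step 9: bank0 3->3 [HIT]
step 10: bank4 9->2 [CONFLICT]
step 11: bank1 0->8 [CONFLICT]
step 12: bank5 8->4 [CONFLICT]
step 13: bank7 3->6 [CONFLICT]

COUNT = 5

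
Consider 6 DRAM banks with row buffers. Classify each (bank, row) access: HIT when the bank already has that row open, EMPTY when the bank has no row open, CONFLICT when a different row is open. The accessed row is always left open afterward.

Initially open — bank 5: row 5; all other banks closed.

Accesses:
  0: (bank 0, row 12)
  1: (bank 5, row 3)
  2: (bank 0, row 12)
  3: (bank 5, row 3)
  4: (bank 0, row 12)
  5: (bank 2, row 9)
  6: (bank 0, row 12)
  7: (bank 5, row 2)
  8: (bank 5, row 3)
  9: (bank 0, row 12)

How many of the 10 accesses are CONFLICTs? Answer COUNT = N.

COUNT = 3

#0 (0,12) E
#1 (5,3) C  (was 5)
#2 (0,12) H  (was 12)
#3 (5,3) H  (was 3)
#4 (0,12) H  (was 12)
#5 (2,9) E
#6 (0,12) H  (was 12)
#7 (5,2) C  (was 3)
#8 (5,3) C  (was 2)
#9 (0,12) H  (was 12)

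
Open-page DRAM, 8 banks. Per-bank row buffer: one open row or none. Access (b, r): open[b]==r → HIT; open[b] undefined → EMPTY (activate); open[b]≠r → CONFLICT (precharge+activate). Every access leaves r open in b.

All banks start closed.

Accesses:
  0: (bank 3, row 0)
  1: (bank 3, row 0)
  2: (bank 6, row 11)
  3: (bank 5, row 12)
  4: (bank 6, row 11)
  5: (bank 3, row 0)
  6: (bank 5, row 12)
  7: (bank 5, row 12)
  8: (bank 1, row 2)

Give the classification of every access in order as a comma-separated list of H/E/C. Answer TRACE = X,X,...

TRACE = E,H,E,E,H,H,H,H,E

#0 (3,0) E
#1 (3,0) H  (was 0)
#2 (6,11) E
#3 (5,12) E
#4 (6,11) H  (was 11)
#5 (3,0) H  (was 0)
#6 (5,12) H  (was 12)
#7 (5,12) H  (was 12)
#8 (1,2) E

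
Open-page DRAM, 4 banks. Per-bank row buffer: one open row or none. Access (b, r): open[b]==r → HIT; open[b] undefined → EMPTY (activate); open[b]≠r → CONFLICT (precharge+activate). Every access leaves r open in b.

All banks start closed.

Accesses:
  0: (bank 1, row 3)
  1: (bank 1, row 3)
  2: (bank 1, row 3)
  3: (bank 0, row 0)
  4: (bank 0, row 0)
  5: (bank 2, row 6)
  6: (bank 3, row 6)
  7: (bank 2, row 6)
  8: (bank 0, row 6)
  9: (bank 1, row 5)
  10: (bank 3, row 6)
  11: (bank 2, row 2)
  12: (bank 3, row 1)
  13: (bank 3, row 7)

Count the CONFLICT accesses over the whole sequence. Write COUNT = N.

COUNT = 5

#0 (1,3) E
#1 (1,3) H  (was 3)
#2 (1,3) H  (was 3)
#3 (0,0) E
#4 (0,0) H  (was 0)
#5 (2,6) E
#6 (3,6) E
#7 (2,6) H  (was 6)
#8 (0,6) C  (was 0)
#9 (1,5) C  (was 3)
#10 (3,6) H  (was 6)
#11 (2,2) C  (was 6)
#12 (3,1) C  (was 6)
#13 (3,7) C  (was 1)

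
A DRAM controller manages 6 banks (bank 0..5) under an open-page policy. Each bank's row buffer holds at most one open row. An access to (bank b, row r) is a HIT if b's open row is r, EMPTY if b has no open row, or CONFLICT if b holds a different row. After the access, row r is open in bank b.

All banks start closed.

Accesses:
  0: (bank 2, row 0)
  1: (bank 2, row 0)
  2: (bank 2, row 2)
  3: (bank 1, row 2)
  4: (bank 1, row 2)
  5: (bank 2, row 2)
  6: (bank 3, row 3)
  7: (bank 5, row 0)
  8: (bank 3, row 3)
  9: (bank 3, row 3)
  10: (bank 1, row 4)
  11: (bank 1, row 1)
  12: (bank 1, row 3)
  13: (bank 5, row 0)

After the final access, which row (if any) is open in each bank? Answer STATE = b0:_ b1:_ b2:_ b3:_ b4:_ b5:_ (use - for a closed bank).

STATE = b0:- b1:3 b2:2 b3:3 b4:- b5:0

  [0] b2 r0: no row ⇒ E
  [1] b2 r0: had r0 ⇒ H
  [2] b2 r2: had r0 ⇒ C
  [3] b1 r2: no row ⇒ E
  [4] b1 r2: had r2 ⇒ H
  [5] b2 r2: had r2 ⇒ H
  [6] b3 r3: no row ⇒ E
  [7] b5 r0: no row ⇒ E
  [8] b3 r3: had r3 ⇒ H
  [9] b3 r3: had r3 ⇒ H
  [10] b1 r4: had r2 ⇒ C
  [11] b1 r1: had r4 ⇒ C
  [12] b1 r3: had r1 ⇒ C
  [13] b5 r0: had r0 ⇒ H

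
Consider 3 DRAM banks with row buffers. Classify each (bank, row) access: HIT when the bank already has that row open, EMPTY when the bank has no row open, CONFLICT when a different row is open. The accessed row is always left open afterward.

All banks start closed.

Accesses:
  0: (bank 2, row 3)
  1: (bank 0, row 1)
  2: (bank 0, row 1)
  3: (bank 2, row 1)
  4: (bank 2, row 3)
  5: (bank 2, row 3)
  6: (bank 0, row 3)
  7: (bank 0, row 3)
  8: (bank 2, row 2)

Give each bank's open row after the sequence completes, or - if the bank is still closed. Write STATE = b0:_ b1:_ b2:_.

0: bank 2 row 3 — prev None → EMPTY
1: bank 0 row 1 — prev None → EMPTY
2: bank 0 row 1 — prev 1 → HIT
3: bank 2 row 1 — prev 3 → CONFLICT
4: bank 2 row 3 — prev 1 → CONFLICT
5: bank 2 row 3 — prev 3 → HIT
6: bank 0 row 3 — prev 1 → CONFLICT
7: bank 0 row 3 — prev 3 → HIT
8: bank 2 row 2 — prev 3 → CONFLICT

STATE = b0:3 b1:- b2:2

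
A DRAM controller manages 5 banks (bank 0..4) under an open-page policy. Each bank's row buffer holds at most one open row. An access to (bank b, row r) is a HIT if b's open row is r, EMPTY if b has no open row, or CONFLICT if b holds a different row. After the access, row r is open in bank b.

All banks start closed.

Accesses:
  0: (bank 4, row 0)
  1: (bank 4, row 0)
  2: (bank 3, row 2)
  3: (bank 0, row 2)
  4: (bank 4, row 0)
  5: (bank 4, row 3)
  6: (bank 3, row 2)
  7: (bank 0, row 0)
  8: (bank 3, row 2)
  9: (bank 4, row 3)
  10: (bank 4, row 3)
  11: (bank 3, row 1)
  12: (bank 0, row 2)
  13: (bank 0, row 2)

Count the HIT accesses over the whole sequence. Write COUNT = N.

0: bank 4 row 0 — prev None → EMPTY
1: bank 4 row 0 — prev 0 → HIT
2: bank 3 row 2 — prev None → EMPTY
3: bank 0 row 2 — prev None → EMPTY
4: bank 4 row 0 — prev 0 → HIT
5: bank 4 row 3 — prev 0 → CONFLICT
6: bank 3 row 2 — prev 2 → HIT
7: bank 0 row 0 — prev 2 → CONFLICT
8: bank 3 row 2 — prev 2 → HIT
9: bank 4 row 3 — prev 3 → HIT
10: bank 4 row 3 — prev 3 → HIT
11: bank 3 row 1 — prev 2 → CONFLICT
12: bank 0 row 2 — prev 0 → CONFLICT
13: bank 0 row 2 — prev 2 → HIT

COUNT = 7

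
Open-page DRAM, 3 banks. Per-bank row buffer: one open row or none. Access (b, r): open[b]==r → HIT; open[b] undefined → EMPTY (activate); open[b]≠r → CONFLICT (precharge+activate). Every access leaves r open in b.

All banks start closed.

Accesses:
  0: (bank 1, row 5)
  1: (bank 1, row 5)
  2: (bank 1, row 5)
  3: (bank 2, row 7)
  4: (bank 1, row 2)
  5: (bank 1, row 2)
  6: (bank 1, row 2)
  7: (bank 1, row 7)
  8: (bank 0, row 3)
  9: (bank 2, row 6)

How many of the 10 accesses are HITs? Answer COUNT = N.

  [0] b1 r5: no row ⇒ E
  [1] b1 r5: had r5 ⇒ H
  [2] b1 r5: had r5 ⇒ H
  [3] b2 r7: no row ⇒ E
  [4] b1 r2: had r5 ⇒ C
  [5] b1 r2: had r2 ⇒ H
  [6] b1 r2: had r2 ⇒ H
  [7] b1 r7: had r2 ⇒ C
  [8] b0 r3: no row ⇒ E
  [9] b2 r6: had r7 ⇒ C

COUNT = 4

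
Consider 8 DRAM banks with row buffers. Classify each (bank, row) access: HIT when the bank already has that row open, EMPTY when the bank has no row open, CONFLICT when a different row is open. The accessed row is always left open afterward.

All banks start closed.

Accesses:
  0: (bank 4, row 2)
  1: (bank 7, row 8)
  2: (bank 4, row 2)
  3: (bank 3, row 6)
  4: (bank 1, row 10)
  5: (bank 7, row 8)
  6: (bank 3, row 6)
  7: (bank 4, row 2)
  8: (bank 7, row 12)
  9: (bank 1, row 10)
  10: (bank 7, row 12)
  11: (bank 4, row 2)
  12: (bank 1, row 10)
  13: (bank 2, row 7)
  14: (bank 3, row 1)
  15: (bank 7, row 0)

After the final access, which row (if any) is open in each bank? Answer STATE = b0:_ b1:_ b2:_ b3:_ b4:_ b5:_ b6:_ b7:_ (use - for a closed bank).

#0 (4,2) E
#1 (7,8) E
#2 (4,2) H  (was 2)
#3 (3,6) E
#4 (1,10) E
#5 (7,8) H  (was 8)
#6 (3,6) H  (was 6)
#7 (4,2) H  (was 2)
#8 (7,12) C  (was 8)
#9 (1,10) H  (was 10)
#10 (7,12) H  (was 12)
#11 (4,2) H  (was 2)
#12 (1,10) H  (was 10)
#13 (2,7) E
#14 (3,1) C  (was 6)
#15 (7,0) C  (was 12)

STATE = b0:- b1:10 b2:7 b3:1 b4:2 b5:- b6:- b7:0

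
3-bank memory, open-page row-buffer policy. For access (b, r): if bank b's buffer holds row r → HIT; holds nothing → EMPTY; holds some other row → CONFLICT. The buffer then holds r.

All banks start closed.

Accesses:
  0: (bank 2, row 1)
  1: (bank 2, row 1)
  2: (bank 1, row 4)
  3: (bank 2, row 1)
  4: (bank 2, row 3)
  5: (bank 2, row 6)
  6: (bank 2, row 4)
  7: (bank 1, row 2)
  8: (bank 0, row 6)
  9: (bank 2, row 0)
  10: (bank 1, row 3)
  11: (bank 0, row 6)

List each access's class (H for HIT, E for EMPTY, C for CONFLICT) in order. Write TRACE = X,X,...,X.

#0 (2,1) E
#1 (2,1) H  (was 1)
#2 (1,4) E
#3 (2,1) H  (was 1)
#4 (2,3) C  (was 1)
#5 (2,6) C  (was 3)
#6 (2,4) C  (was 6)
#7 (1,2) C  (was 4)
#8 (0,6) E
#9 (2,0) C  (was 4)
#10 (1,3) C  (was 2)
#11 (0,6) H  (was 6)

TRACE = E,H,E,H,C,C,C,C,E,C,C,H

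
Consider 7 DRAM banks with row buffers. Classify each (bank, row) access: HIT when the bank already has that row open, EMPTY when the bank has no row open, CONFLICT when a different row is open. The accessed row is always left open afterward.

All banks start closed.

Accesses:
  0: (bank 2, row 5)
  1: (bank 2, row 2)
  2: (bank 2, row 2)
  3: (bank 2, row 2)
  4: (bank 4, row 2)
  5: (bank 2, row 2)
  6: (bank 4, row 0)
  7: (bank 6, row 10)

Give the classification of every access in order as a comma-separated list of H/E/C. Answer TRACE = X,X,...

step 0: bank2 None->5 [EMPTY]
step 1: bank2 5->2 [CONFLICT]
step 2: bank2 2->2 [HIT]
step 3: bank2 2->2 [HIT]
step 4: bank4 None->2 [EMPTY]
step 5: bank2 2->2 [HIT]
step 6: bank4 2->0 [CONFLICT]
step 7: bank6 None->10 [EMPTY]

TRACE = E,C,H,H,E,H,C,E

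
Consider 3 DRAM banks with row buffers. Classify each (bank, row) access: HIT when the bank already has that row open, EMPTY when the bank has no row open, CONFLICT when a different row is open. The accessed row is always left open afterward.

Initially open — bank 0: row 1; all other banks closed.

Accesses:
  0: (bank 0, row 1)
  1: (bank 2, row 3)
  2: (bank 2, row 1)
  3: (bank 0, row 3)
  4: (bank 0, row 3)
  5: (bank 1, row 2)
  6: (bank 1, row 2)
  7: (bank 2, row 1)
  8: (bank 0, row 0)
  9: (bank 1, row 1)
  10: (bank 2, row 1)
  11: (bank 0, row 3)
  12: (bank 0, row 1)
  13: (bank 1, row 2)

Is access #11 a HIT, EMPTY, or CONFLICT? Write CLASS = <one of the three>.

0: bank 0 row 1 — prev 1 → HIT
1: bank 2 row 3 — prev None → EMPTY
2: bank 2 row 1 — prev 3 → CONFLICT
3: bank 0 row 3 — prev 1 → CONFLICT
4: bank 0 row 3 — prev 3 → HIT
5: bank 1 row 2 — prev None → EMPTY
6: bank 1 row 2 — prev 2 → HIT
7: bank 2 row 1 — prev 1 → HIT
8: bank 0 row 0 — prev 3 → CONFLICT
9: bank 1 row 1 — prev 2 → CONFLICT
10: bank 2 row 1 — prev 1 → HIT
11: bank 0 row 3 — prev 0 → CONFLICT
12: bank 0 row 1 — prev 3 → CONFLICT
13: bank 1 row 2 — prev 1 → CONFLICT

CLASS = CONFLICT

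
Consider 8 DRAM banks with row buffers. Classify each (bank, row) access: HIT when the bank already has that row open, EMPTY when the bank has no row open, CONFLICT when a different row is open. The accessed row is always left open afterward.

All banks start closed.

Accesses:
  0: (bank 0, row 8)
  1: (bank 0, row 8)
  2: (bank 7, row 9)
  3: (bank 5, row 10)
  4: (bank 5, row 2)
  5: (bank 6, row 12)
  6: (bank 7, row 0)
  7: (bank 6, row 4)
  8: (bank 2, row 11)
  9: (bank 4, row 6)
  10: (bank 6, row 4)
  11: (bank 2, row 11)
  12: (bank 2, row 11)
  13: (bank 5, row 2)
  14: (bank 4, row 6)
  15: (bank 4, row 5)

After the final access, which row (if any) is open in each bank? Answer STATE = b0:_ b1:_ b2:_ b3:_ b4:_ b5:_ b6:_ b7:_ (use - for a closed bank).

STATE = b0:8 b1:- b2:11 b3:- b4:5 b5:2 b6:4 b7:0

  [0] b0 r8: no row ⇒ E
  [1] b0 r8: had r8 ⇒ H
  [2] b7 r9: no row ⇒ E
  [3] b5 r10: no row ⇒ E
  [4] b5 r2: had r10 ⇒ C
  [5] b6 r12: no row ⇒ E
  [6] b7 r0: had r9 ⇒ C
  [7] b6 r4: had r12 ⇒ C
  [8] b2 r11: no row ⇒ E
  [9] b4 r6: no row ⇒ E
  [10] b6 r4: had r4 ⇒ H
  [11] b2 r11: had r11 ⇒ H
  [12] b2 r11: had r11 ⇒ H
  [13] b5 r2: had r2 ⇒ H
  [14] b4 r6: had r6 ⇒ H
  [15] b4 r5: had r6 ⇒ C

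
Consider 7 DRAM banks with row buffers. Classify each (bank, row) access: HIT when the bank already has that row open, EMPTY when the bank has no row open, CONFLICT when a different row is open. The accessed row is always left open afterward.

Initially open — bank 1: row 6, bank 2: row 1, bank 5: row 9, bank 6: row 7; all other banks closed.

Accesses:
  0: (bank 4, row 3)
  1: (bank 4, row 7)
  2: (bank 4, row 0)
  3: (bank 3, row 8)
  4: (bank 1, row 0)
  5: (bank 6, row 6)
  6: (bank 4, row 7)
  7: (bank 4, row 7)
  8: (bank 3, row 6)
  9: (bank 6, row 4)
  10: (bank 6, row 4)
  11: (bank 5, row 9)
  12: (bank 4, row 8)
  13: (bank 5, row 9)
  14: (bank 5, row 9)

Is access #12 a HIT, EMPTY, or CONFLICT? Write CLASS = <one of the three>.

0: bank 4 row 3 — prev None → EMPTY
1: bank 4 row 7 — prev 3 → CONFLICT
2: bank 4 row 0 — prev 7 → CONFLICT
3: bank 3 row 8 — prev None → EMPTY
4: bank 1 row 0 — prev 6 → CONFLICT
5: bank 6 row 6 — prev 7 → CONFLICT
6: bank 4 row 7 — prev 0 → CONFLICT
7: bank 4 row 7 — prev 7 → HIT
8: bank 3 row 6 — prev 8 → CONFLICT
9: bank 6 row 4 — prev 6 → CONFLICT
10: bank 6 row 4 — prev 4 → HIT
11: bank 5 row 9 — prev 9 → HIT
12: bank 4 row 8 — prev 7 → CONFLICT
13: bank 5 row 9 — prev 9 → HIT
14: bank 5 row 9 — prev 9 → HIT

CLASS = CONFLICT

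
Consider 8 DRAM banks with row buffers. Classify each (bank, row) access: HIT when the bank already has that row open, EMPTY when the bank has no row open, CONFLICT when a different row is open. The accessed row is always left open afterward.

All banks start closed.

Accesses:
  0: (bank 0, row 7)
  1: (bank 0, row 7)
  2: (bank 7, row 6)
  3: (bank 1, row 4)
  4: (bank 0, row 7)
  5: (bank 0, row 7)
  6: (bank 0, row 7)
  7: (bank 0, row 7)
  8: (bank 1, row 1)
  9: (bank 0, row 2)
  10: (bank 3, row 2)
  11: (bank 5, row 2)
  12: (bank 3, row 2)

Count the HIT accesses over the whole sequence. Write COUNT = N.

0: bank 0 row 7 — prev None → EMPTY
1: bank 0 row 7 — prev 7 → HIT
2: bank 7 row 6 — prev None → EMPTY
3: bank 1 row 4 — prev None → EMPTY
4: bank 0 row 7 — prev 7 → HIT
5: bank 0 row 7 — prev 7 → HIT
6: bank 0 row 7 — prev 7 → HIT
7: bank 0 row 7 — prev 7 → HIT
8: bank 1 row 1 — prev 4 → CONFLICT
9: bank 0 row 2 — prev 7 → CONFLICT
10: bank 3 row 2 — prev None → EMPTY
11: bank 5 row 2 — prev None → EMPTY
12: bank 3 row 2 — prev 2 → HIT

COUNT = 6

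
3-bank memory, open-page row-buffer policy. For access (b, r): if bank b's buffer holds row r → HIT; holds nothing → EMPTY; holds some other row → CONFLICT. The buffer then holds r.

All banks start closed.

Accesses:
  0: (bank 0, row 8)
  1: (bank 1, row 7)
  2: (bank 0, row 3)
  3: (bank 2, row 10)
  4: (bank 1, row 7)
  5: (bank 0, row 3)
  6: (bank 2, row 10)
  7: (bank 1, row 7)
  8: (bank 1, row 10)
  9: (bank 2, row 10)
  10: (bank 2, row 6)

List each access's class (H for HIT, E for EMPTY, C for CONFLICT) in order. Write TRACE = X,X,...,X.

TRACE = E,E,C,E,H,H,H,H,C,H,C

  [0] b0 r8: no row ⇒ E
  [1] b1 r7: no row ⇒ E
  [2] b0 r3: had r8 ⇒ C
  [3] b2 r10: no row ⇒ E
  [4] b1 r7: had r7 ⇒ H
  [5] b0 r3: had r3 ⇒ H
  [6] b2 r10: had r10 ⇒ H
  [7] b1 r7: had r7 ⇒ H
  [8] b1 r10: had r7 ⇒ C
  [9] b2 r10: had r10 ⇒ H
  [10] b2 r6: had r10 ⇒ C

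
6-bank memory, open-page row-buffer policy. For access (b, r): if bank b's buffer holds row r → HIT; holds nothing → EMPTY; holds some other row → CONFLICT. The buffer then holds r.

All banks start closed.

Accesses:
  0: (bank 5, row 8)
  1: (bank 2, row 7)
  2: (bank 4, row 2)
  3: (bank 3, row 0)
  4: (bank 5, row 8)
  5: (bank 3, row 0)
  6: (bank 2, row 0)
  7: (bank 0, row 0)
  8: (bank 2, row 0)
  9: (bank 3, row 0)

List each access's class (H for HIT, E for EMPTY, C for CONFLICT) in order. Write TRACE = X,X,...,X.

TRACE = E,E,E,E,H,H,C,E,H,H

#0 (5,8) E
#1 (2,7) E
#2 (4,2) E
#3 (3,0) E
#4 (5,8) H  (was 8)
#5 (3,0) H  (was 0)
#6 (2,0) C  (was 7)
#7 (0,0) E
#8 (2,0) H  (was 0)
#9 (3,0) H  (was 0)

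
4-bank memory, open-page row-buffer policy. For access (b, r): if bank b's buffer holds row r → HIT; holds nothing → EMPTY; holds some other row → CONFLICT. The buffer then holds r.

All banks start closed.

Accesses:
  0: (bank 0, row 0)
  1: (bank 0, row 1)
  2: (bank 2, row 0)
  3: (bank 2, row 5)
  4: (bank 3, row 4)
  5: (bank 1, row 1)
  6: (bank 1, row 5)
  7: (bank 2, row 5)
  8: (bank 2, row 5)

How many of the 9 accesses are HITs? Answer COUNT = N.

#0 (0,0) E
#1 (0,1) C  (was 0)
#2 (2,0) E
#3 (2,5) C  (was 0)
#4 (3,4) E
#5 (1,1) E
#6 (1,5) C  (was 1)
#7 (2,5) H  (was 5)
#8 (2,5) H  (was 5)

COUNT = 2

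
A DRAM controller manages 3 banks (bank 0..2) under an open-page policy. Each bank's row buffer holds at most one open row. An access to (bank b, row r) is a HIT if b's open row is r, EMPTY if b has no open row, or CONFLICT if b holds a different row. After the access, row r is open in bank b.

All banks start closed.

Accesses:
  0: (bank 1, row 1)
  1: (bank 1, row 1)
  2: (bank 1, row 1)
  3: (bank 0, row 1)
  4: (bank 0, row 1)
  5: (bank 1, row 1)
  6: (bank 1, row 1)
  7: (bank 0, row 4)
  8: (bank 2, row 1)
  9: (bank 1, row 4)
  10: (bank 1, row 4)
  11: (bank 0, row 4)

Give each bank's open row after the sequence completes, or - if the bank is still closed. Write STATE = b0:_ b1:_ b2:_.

  [0] b1 r1: no row ⇒ E
  [1] b1 r1: had r1 ⇒ H
  [2] b1 r1: had r1 ⇒ H
  [3] b0 r1: no row ⇒ E
  [4] b0 r1: had r1 ⇒ H
  [5] b1 r1: had r1 ⇒ H
  [6] b1 r1: had r1 ⇒ H
  [7] b0 r4: had r1 ⇒ C
  [8] b2 r1: no row ⇒ E
  [9] b1 r4: had r1 ⇒ C
  [10] b1 r4: had r4 ⇒ H
  [11] b0 r4: had r4 ⇒ H

STATE = b0:4 b1:4 b2:1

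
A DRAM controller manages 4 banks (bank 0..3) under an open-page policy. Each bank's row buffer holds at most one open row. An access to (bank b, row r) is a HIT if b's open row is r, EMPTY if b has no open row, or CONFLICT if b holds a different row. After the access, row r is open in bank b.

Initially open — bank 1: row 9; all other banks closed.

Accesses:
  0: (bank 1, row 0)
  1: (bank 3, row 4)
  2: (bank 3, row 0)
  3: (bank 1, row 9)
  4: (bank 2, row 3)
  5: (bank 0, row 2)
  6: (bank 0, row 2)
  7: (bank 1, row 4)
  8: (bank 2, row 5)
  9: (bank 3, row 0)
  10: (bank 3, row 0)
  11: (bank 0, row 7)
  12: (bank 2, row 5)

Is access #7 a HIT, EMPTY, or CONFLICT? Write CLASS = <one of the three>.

step 0: bank1 9->0 [CONFLICT]
step 1: bank3 None->4 [EMPTY]
step 2: bank3 4->0 [CONFLICT]
step 3: bank1 0->9 [CONFLICT]
step 4: bank2 None->3 [EMPTY]
step 5: bank0 None->2 [EMPTY]
step 6: bank0 2->2 [HIT]
step 7: bank1 9->4 [CONFLICT]
step 8: bank2 3->5 [CONFLICT]
step 9: bank3 0->0 [HIT]
step 10: bank3 0->0 [HIT]
step 11: bank0 2->7 [CONFLICT]
step 12: bank2 5->5 [HIT]

CLASS = CONFLICT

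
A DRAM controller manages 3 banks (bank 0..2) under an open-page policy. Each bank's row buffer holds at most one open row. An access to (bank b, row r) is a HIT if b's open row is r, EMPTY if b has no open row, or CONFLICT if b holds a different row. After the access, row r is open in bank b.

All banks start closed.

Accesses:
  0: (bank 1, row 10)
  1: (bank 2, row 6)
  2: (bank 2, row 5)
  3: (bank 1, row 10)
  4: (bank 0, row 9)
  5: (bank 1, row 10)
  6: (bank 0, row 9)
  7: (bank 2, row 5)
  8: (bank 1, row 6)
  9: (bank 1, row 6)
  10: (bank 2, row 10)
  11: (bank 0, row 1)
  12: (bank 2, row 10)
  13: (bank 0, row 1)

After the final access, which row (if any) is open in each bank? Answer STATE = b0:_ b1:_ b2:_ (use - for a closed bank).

STATE = b0:1 b1:6 b2:10

#0 (1,10) E
#1 (2,6) E
#2 (2,5) C  (was 6)
#3 (1,10) H  (was 10)
#4 (0,9) E
#5 (1,10) H  (was 10)
#6 (0,9) H  (was 9)
#7 (2,5) H  (was 5)
#8 (1,6) C  (was 10)
#9 (1,6) H  (was 6)
#10 (2,10) C  (was 5)
#11 (0,1) C  (was 9)
#12 (2,10) H  (was 10)
#13 (0,1) H  (was 1)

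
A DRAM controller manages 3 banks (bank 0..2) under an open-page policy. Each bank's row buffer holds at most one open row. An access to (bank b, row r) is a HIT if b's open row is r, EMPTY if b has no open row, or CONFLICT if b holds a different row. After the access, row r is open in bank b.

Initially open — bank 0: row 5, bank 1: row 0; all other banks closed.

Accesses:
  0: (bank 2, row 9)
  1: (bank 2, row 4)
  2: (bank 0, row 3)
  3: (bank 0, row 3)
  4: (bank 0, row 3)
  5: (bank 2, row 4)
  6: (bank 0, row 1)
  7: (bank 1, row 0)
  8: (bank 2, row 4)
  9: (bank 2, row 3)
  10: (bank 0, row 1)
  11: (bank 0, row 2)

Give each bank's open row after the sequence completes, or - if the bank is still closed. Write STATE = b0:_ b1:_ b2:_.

  [0] b2 r9: no row ⇒ E
  [1] b2 r4: had r9 ⇒ C
  [2] b0 r3: had r5 ⇒ C
  [3] b0 r3: had r3 ⇒ H
  [4] b0 r3: had r3 ⇒ H
  [5] b2 r4: had r4 ⇒ H
  [6] b0 r1: had r3 ⇒ C
  [7] b1 r0: had r0 ⇒ H
  [8] b2 r4: had r4 ⇒ H
  [9] b2 r3: had r4 ⇒ C
  [10] b0 r1: had r1 ⇒ H
  [11] b0 r2: had r1 ⇒ C

STATE = b0:2 b1:0 b2:3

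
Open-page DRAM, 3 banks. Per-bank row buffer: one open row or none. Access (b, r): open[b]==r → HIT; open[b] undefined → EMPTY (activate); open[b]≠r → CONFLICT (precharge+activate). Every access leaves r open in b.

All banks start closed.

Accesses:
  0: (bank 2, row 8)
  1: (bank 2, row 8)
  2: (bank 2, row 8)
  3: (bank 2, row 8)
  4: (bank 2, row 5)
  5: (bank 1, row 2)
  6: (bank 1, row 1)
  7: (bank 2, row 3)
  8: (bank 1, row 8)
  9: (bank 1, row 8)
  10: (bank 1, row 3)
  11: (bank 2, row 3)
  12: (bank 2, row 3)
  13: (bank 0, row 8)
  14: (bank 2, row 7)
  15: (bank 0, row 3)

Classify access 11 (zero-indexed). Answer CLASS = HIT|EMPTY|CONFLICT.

CLASS = HIT

step 0: bank2 None->8 [EMPTY]
step 1: bank2 8->8 [HIT]
step 2: bank2 8->8 [HIT]
step 3: bank2 8->8 [HIT]
step 4: bank2 8->5 [CONFLICT]
step 5: bank1 None->2 [EMPTY]
step 6: bank1 2->1 [CONFLICT]
step 7: bank2 5->3 [CONFLICT]
step 8: bank1 1->8 [CONFLICT]
step 9: bank1 8->8 [HIT]
step 10: bank1 8->3 [CONFLICT]
step 11: bank2 3->3 [HIT]
step 12: bank2 3->3 [HIT]
step 13: bank0 None->8 [EMPTY]
step 14: bank2 3->7 [CONFLICT]
step 15: bank0 8->3 [CONFLICT]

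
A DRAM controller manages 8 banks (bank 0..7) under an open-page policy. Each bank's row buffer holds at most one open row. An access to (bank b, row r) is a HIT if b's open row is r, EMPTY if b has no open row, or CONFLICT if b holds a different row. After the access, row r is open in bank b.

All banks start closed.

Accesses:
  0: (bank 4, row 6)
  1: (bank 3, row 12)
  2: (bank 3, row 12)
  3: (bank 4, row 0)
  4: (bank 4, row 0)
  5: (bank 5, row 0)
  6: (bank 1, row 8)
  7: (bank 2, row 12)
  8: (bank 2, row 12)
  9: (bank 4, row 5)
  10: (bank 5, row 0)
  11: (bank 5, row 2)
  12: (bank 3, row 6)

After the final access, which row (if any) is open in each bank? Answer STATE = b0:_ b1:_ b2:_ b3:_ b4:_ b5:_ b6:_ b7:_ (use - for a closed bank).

STATE = b0:- b1:8 b2:12 b3:6 b4:5 b5:2 b6:- b7:-

0: bank 4 row 6 — prev None → EMPTY
1: bank 3 row 12 — prev None → EMPTY
2: bank 3 row 12 — prev 12 → HIT
3: bank 4 row 0 — prev 6 → CONFLICT
4: bank 4 row 0 — prev 0 → HIT
5: bank 5 row 0 — prev None → EMPTY
6: bank 1 row 8 — prev None → EMPTY
7: bank 2 row 12 — prev None → EMPTY
8: bank 2 row 12 — prev 12 → HIT
9: bank 4 row 5 — prev 0 → CONFLICT
10: bank 5 row 0 — prev 0 → HIT
11: bank 5 row 2 — prev 0 → CONFLICT
12: bank 3 row 6 — prev 12 → CONFLICT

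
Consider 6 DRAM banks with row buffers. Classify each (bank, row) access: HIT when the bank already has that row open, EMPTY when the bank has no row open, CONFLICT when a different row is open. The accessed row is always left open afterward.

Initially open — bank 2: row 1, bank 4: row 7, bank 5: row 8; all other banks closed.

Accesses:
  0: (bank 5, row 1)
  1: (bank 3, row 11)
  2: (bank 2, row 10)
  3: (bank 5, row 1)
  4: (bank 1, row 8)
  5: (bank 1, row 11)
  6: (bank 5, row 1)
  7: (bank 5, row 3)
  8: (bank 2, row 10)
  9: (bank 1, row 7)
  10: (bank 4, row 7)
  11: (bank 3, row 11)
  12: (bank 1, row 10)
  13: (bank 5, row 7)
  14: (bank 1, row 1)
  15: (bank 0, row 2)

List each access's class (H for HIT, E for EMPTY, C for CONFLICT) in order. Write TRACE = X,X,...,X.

TRACE = C,E,C,H,E,C,H,C,H,C,H,H,C,C,C,E

step 0: bank5 8->1 [CONFLICT]
step 1: bank3 None->11 [EMPTY]
step 2: bank2 1->10 [CONFLICT]
step 3: bank5 1->1 [HIT]
step 4: bank1 None->8 [EMPTY]
step 5: bank1 8->11 [CONFLICT]
step 6: bank5 1->1 [HIT]
step 7: bank5 1->3 [CONFLICT]
step 8: bank2 10->10 [HIT]
step 9: bank1 11->7 [CONFLICT]
step 10: bank4 7->7 [HIT]
step 11: bank3 11->11 [HIT]
step 12: bank1 7->10 [CONFLICT]
step 13: bank5 3->7 [CONFLICT]
step 14: bank1 10->1 [CONFLICT]
step 15: bank0 None->2 [EMPTY]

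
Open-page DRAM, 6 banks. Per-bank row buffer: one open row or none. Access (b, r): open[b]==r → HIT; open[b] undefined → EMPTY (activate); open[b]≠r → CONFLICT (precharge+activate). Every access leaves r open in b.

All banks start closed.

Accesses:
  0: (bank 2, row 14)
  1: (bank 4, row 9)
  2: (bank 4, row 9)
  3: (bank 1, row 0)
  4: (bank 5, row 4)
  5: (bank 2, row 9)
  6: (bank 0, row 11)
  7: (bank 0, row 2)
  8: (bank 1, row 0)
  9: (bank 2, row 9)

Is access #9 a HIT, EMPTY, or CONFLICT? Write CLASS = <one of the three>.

#0 (2,14) E
#1 (4,9) E
#2 (4,9) H  (was 9)
#3 (1,0) E
#4 (5,4) E
#5 (2,9) C  (was 14)
#6 (0,11) E
#7 (0,2) C  (was 11)
#8 (1,0) H  (was 0)
#9 (2,9) H  (was 9)

CLASS = HIT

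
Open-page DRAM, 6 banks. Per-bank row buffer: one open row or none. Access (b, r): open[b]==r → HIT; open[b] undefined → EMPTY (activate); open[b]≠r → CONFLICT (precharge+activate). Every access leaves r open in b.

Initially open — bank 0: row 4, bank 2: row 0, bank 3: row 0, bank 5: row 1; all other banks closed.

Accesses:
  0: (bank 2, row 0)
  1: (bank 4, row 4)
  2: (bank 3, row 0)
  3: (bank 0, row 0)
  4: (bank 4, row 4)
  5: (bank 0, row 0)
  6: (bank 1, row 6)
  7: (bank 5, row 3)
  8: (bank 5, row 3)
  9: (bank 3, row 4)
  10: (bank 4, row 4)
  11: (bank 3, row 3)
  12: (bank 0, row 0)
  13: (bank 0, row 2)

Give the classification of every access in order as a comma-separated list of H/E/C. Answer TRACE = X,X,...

TRACE = H,E,H,C,H,H,E,C,H,C,H,C,H,C

step 0: bank2 0->0 [HIT]
step 1: bank4 None->4 [EMPTY]
step 2: bank3 0->0 [HIT]
step 3: bank0 4->0 [CONFLICT]
step 4: bank4 4->4 [HIT]
step 5: bank0 0->0 [HIT]
step 6: bank1 None->6 [EMPTY]
step 7: bank5 1->3 [CONFLICT]
step 8: bank5 3->3 [HIT]
step 9: bank3 0->4 [CONFLICT]
step 10: bank4 4->4 [HIT]
step 11: bank3 4->3 [CONFLICT]
step 12: bank0 0->0 [HIT]
step 13: bank0 0->2 [CONFLICT]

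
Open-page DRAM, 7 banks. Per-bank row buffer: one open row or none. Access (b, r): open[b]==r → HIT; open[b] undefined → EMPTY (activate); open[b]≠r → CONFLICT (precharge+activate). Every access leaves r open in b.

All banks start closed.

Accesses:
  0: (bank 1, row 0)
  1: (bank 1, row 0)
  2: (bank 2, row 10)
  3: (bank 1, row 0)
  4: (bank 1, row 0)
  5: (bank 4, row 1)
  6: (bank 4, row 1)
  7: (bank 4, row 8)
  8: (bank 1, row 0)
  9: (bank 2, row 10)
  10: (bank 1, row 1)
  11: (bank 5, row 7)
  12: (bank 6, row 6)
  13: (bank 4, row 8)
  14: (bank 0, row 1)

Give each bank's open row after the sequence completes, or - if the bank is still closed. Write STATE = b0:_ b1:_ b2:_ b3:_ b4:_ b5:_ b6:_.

STATE = b0:1 b1:1 b2:10 b3:- b4:8 b5:7 b6:6

0: bank 1 row 0 — prev None → EMPTY
1: bank 1 row 0 — prev 0 → HIT
2: bank 2 row 10 — prev None → EMPTY
3: bank 1 row 0 — prev 0 → HIT
4: bank 1 row 0 — prev 0 → HIT
5: bank 4 row 1 — prev None → EMPTY
6: bank 4 row 1 — prev 1 → HIT
7: bank 4 row 8 — prev 1 → CONFLICT
8: bank 1 row 0 — prev 0 → HIT
9: bank 2 row 10 — prev 10 → HIT
10: bank 1 row 1 — prev 0 → CONFLICT
11: bank 5 row 7 — prev None → EMPTY
12: bank 6 row 6 — prev None → EMPTY
13: bank 4 row 8 — prev 8 → HIT
14: bank 0 row 1 — prev None → EMPTY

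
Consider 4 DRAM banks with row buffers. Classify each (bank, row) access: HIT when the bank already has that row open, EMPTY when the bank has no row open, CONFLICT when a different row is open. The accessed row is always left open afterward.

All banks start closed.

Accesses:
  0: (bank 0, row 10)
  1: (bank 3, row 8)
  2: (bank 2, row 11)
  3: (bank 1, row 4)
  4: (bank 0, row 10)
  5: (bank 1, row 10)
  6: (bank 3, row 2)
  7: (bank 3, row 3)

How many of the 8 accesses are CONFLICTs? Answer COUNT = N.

COUNT = 3

  [0] b0 r10: no row ⇒ E
  [1] b3 r8: no row ⇒ E
  [2] b2 r11: no row ⇒ E
  [3] b1 r4: no row ⇒ E
  [4] b0 r10: had r10 ⇒ H
  [5] b1 r10: had r4 ⇒ C
  [6] b3 r2: had r8 ⇒ C
  [7] b3 r3: had r2 ⇒ C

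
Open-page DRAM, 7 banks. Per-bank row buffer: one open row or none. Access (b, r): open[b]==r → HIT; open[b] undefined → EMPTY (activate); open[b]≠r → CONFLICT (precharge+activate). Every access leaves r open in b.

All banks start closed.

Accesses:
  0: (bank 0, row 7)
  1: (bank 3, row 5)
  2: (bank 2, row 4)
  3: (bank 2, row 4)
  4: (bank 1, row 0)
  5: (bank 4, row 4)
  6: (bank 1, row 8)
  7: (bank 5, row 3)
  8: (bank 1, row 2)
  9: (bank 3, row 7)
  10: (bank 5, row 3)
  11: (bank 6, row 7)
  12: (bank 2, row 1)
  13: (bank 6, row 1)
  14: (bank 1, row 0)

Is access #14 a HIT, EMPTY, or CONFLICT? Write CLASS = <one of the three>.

CLASS = CONFLICT

step 0: bank0 None->7 [EMPTY]
step 1: bank3 None->5 [EMPTY]
step 2: bank2 None->4 [EMPTY]
step 3: bank2 4->4 [HIT]
step 4: bank1 None->0 [EMPTY]
step 5: bank4 None->4 [EMPTY]
step 6: bank1 0->8 [CONFLICT]
step 7: bank5 None->3 [EMPTY]
step 8: bank1 8->2 [CONFLICT]
step 9: bank3 5->7 [CONFLICT]
step 10: bank5 3->3 [HIT]
step 11: bank6 None->7 [EMPTY]
step 12: bank2 4->1 [CONFLICT]
step 13: bank6 7->1 [CONFLICT]
step 14: bank1 2->0 [CONFLICT]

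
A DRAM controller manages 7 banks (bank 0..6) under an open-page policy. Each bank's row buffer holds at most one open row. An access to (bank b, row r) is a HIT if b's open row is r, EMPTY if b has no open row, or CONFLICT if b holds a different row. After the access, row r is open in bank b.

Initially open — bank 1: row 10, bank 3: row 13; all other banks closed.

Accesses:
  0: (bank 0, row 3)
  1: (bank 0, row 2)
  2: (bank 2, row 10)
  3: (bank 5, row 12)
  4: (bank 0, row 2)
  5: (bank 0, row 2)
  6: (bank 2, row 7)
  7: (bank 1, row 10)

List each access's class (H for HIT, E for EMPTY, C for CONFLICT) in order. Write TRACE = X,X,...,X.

0: bank 0 row 3 — prev None → EMPTY
1: bank 0 row 2 — prev 3 → CONFLICT
2: bank 2 row 10 — prev None → EMPTY
3: bank 5 row 12 — prev None → EMPTY
4: bank 0 row 2 — prev 2 → HIT
5: bank 0 row 2 — prev 2 → HIT
6: bank 2 row 7 — prev 10 → CONFLICT
7: bank 1 row 10 — prev 10 → HIT

TRACE = E,C,E,E,H,H,C,H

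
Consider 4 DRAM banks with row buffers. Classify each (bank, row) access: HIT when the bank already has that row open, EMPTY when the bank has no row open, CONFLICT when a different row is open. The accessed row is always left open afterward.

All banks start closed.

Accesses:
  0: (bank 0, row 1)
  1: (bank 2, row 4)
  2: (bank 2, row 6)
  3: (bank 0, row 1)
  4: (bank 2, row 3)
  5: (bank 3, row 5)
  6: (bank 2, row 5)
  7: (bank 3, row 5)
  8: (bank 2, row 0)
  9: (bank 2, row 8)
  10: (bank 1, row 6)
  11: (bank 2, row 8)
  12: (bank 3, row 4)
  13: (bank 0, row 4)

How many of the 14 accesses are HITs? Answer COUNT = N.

COUNT = 3

0: bank 0 row 1 — prev None → EMPTY
1: bank 2 row 4 — prev None → EMPTY
2: bank 2 row 6 — prev 4 → CONFLICT
3: bank 0 row 1 — prev 1 → HIT
4: bank 2 row 3 — prev 6 → CONFLICT
5: bank 3 row 5 — prev None → EMPTY
6: bank 2 row 5 — prev 3 → CONFLICT
7: bank 3 row 5 — prev 5 → HIT
8: bank 2 row 0 — prev 5 → CONFLICT
9: bank 2 row 8 — prev 0 → CONFLICT
10: bank 1 row 6 — prev None → EMPTY
11: bank 2 row 8 — prev 8 → HIT
12: bank 3 row 4 — prev 5 → CONFLICT
13: bank 0 row 4 — prev 1 → CONFLICT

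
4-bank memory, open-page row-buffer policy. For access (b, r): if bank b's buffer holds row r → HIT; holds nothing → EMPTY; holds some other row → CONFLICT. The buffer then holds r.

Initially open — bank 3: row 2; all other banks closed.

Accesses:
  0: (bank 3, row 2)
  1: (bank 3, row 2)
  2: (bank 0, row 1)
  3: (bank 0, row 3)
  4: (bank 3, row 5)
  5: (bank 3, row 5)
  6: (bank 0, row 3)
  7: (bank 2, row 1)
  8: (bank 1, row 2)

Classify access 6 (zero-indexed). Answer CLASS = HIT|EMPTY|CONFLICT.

CLASS = HIT

step 0: bank3 2->2 [HIT]
step 1: bank3 2->2 [HIT]
step 2: bank0 None->1 [EMPTY]
step 3: bank0 1->3 [CONFLICT]
step 4: bank3 2->5 [CONFLICT]
step 5: bank3 5->5 [HIT]
step 6: bank0 3->3 [HIT]
step 7: bank2 None->1 [EMPTY]
step 8: bank1 None->2 [EMPTY]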